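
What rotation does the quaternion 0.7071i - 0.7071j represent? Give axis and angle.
axis = (√2/2, -√2/2, 0), θ = π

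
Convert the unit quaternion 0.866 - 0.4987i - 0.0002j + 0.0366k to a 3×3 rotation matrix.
[[0.9973, -0.0632, -0.0369], [0.0636, 0.4999, 0.8637], [-0.0362, -0.8638, 0.5026]]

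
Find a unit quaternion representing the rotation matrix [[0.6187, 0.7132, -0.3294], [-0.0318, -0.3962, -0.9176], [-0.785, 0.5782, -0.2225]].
0.5 + 0.7479i + 0.2278j - 0.3725k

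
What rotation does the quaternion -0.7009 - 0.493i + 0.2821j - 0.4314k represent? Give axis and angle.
axis = (-0.6912, 0.3955, -0.6048), θ = 269°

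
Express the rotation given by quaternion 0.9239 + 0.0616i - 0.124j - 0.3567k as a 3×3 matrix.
[[0.7148, 0.6438, -0.2731], [-0.6744, 0.7379, -0.0254], [0.1852, 0.2023, 0.9617]]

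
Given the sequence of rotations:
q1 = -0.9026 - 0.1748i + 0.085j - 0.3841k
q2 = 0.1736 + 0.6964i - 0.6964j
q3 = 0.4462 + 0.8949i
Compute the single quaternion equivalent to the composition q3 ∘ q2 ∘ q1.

q2 · q1 = 0.0242 - 0.3914i + 0.9108j - 0.1292k
q3 · q2 · q1 = 0.3611 - 0.153i + 0.522j + 0.7574k
0.3611 - 0.153i + 0.522j + 0.7574k


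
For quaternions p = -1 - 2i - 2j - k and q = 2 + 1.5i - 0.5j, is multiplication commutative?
No: pq = -6i - 5j + 2k ≠ -5i - 2j - 6k = qp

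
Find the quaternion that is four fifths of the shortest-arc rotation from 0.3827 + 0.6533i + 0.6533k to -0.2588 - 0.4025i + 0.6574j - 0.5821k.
0.2976 + 0.4756i - 0.5438j + 0.6241k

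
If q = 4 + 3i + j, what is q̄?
4 - 3i - j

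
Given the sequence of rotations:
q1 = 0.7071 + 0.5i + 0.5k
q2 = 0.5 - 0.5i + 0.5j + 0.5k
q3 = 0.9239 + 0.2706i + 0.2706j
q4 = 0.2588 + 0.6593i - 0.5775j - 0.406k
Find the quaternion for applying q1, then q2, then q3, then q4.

q2 · q1 = 0.3535 + 0.1464i + 0.8536j + 0.3535k
q3 · q2 · q1 = 0.056 + 0.3266i + 0.7886j + 0.518k
q4 · q3 · q2 · q1 = 0.4649 + 0.1425i - 0.3024j + 0.8199k
0.4649 + 0.1425i - 0.3024j + 0.8199k


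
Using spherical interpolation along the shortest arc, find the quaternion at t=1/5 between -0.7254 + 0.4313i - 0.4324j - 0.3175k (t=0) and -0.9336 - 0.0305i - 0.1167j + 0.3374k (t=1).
-0.8265 + 0.3568i - 0.3916j - 0.1903k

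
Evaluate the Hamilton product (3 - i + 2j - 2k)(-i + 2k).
3 + i + 4j + 8k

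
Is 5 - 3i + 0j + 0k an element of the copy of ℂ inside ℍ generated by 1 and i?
Yes. The quaternion 5 - 3i has j- and k-coefficients y = z = 0, so it lies in the complex subalgebra spanned by 1 and i.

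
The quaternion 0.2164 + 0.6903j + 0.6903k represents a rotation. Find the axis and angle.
axis = (0, √2/2, √2/2), θ = 155°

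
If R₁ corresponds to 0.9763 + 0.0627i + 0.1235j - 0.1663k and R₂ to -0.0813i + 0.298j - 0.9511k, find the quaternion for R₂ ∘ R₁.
-0.1899 - 0.0115i + 0.2178j - 0.9573k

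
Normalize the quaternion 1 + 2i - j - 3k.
0.2582 + 0.5164i - 0.2582j - 0.7746k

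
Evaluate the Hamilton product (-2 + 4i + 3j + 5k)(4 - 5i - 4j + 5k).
-1 + 61i - 25j + 9k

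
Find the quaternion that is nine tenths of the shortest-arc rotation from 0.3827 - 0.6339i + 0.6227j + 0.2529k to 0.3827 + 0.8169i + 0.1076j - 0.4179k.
-0.3124 - 0.8491i - 0.0231j + 0.4254k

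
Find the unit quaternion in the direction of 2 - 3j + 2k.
0.4851 - 0.7276j + 0.4851k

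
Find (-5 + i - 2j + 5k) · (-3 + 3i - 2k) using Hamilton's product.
22 - 14i + 23j + k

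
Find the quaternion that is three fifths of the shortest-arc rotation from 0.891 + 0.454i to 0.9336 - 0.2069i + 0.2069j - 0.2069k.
0.9803 + 0.0646i + 0.1318j - 0.1318k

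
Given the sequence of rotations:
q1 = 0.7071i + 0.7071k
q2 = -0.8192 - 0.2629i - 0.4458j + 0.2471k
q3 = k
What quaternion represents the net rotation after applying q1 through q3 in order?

q2 · q1 = 0.0112 - 0.8945i + 0.3606j - 0.264k
q3 · q2 · q1 = 0.264 - 0.3606i - 0.8945j + 0.0112k
0.264 - 0.3606i - 0.8945j + 0.0112k


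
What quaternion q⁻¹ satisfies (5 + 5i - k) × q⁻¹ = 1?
0.098 - 0.098i + 0.0196k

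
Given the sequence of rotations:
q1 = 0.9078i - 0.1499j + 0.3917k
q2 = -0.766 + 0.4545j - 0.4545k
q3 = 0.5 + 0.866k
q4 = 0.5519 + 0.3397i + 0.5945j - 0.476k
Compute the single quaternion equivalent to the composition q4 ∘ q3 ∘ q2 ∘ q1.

q2 · q1 = 0.2462 - 0.5855i - 0.2978j - 0.7126k
q3 · q2 · q1 = 0.7402 - 0.0349i - 0.6559j - 0.1431k
q4 · q3 · q2 · q1 = 0.7422 - 0.1651i + 0.1433j - 0.6334k
0.7422 - 0.1651i + 0.1433j - 0.6334k


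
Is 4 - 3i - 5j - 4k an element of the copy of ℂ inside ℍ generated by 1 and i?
No. The quaternion 4 - 3i - 5j - 4k has j-coefficient y = -5 and k-coefficient z = -4, not both zero, so it does not lie in the complex subalgebra spanned by 1 and i.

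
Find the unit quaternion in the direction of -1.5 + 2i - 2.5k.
-0.4243 + 0.5657i - 0.7071k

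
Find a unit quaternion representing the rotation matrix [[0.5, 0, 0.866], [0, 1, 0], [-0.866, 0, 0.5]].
0.866 + 0.5j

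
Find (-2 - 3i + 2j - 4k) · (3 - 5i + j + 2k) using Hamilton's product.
-15 + 9i + 30j - 9k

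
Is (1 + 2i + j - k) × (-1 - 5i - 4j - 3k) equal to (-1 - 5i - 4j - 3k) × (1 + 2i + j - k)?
No: pq = 10 - 14i + 6j - 5k ≠ 10 - 16j + k = qp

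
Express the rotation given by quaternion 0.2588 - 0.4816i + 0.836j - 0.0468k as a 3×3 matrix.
[[-0.4022, -0.781, 0.4778], [-0.8295, 0.5317, 0.171], [-0.3876, -0.3275, -0.8617]]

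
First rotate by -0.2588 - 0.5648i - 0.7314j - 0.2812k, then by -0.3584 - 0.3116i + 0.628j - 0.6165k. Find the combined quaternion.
0.2027 - 0.3444i + 0.3602j + 0.8429k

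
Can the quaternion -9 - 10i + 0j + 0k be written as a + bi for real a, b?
Yes. The quaternion -9 - 10i has j- and k-coefficients y = z = 0, so it lies in the complex subalgebra spanned by 1 and i.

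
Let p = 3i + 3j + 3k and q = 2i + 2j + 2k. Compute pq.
-18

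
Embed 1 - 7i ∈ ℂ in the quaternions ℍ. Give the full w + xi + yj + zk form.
1 - 7i + 0j + 0k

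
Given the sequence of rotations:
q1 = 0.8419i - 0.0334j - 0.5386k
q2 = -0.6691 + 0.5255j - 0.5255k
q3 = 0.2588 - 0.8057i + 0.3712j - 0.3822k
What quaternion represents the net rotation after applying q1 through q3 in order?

q2 · q1 = -0.2655 - 0.8639i - 0.4201j - 0.082k
q3 · q2 · q1 = -0.6402 - 0.2007i + 0.0568j + 0.7394k
-0.6402 - 0.2007i + 0.0568j + 0.7394k


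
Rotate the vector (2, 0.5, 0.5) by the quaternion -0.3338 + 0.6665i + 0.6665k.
(0.89, -1.056, 1.61)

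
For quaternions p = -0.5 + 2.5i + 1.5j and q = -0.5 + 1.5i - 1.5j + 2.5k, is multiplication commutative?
No: pq = -1.25 + 1.75i - 6.25j - 7.25k ≠ -1.25 - 5.75i + 6.25j + 4.75k = qp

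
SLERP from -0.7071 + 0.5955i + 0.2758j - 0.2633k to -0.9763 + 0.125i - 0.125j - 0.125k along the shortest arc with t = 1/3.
-0.8446 + 0.4609i + 0.1478j - 0.2288k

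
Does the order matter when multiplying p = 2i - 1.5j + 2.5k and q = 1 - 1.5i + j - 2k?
Yes: pq = 9.5 + 2.5i - 1.25j + 2.25k ≠ 9.5 + 1.5i - 1.75j + 2.75k = qp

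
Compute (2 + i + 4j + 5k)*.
2 - i - 4j - 5k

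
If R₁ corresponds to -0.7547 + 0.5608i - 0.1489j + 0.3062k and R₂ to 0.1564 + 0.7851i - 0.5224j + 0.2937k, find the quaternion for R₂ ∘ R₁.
-0.726 - 0.621i + 0.2953j + 0.0023k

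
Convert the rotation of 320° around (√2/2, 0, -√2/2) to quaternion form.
-0.9397 + 0.2418i - 0.2418k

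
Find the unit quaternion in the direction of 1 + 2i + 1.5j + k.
0.3482 + 0.6963i + 0.5222j + 0.3482k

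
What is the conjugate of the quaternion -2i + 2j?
2i - 2j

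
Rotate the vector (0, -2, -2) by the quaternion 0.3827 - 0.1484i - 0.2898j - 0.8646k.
(-1.565, -0.151, -2.351)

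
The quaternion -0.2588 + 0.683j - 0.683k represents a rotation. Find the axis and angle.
axis = (0, √2/2, -√2/2), θ = 7π/6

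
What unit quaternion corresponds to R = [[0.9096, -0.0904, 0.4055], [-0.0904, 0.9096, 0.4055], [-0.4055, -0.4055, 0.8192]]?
0.9537 - 0.2126i + 0.2126j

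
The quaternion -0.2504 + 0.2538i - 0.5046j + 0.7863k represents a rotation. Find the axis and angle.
axis = (0.2622, -0.5212, 0.8122), θ = 209°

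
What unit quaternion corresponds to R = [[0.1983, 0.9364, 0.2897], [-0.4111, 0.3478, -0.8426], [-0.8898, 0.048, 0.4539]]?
0.7071 + 0.3149i + 0.417j - 0.4764k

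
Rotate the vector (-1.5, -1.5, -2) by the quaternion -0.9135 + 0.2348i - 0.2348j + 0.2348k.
(-2.726, -0.998, -0.272)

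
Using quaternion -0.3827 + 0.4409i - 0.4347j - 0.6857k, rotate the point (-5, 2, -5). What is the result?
(1.135, -6.034, 4.038)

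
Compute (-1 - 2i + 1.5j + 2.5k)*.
-1 + 2i - 1.5j - 2.5k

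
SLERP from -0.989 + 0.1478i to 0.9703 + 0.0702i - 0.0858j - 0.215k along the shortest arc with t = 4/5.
-0.9821 - 0.0265i + 0.0691j + 0.1731k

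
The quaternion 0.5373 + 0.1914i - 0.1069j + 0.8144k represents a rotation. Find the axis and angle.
axis = (0.2269, -0.1268, 0.9656), θ = 115°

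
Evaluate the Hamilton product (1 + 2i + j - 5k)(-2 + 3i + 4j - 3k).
-27 + 16i - 7j + 12k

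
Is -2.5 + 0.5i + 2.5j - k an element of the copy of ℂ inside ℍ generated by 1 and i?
No. The quaternion -2.5 + 0.5i + 2.5j - k has j-coefficient y = 2.5 and k-coefficient z = -1, not both zero, so it does not lie in the complex subalgebra spanned by 1 and i.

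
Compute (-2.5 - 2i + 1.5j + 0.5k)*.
-2.5 + 2i - 1.5j - 0.5k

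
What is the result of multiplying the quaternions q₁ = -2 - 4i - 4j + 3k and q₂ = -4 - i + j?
8 + 15i + 11j - 20k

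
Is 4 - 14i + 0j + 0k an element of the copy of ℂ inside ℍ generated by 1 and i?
Yes. The quaternion 4 - 14i has j- and k-coefficients y = z = 0, so it lies in the complex subalgebra spanned by 1 and i.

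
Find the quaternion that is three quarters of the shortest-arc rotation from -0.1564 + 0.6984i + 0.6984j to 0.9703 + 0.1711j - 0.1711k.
-0.9464 + 0.2622i + 0.1057j + 0.1565k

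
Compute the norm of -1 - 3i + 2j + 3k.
√23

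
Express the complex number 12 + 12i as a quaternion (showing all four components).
12 + 12i + 0j + 0k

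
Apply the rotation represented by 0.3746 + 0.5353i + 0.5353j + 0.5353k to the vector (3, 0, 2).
(1.51, 3.267, 0.224)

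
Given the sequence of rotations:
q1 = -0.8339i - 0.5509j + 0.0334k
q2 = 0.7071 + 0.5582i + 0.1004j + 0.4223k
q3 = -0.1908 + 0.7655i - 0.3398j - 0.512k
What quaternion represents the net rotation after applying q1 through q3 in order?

q2 · q1 = 0.5067 - 0.3537i - 0.7603j - 0.2002k
q3 · q2 · q1 = -0.1868 + 0.1341i + 0.3072j - 0.9234k
-0.1868 + 0.1341i + 0.3072j - 0.9234k


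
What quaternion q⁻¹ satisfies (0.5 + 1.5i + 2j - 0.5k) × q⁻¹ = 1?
0.0741 - 0.2222i - 0.2963j + 0.0741k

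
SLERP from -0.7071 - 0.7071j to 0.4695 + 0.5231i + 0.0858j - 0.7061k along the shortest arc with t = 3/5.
-0.6751 - 0.3666i - 0.4062j + 0.4948k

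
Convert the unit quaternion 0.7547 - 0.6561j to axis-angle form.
axis = (0, -1, 0), θ = 82°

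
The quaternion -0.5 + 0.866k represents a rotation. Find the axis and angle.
axis = (0, 0, 1), θ = 4π/3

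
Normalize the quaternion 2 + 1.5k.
0.8 + 0.6k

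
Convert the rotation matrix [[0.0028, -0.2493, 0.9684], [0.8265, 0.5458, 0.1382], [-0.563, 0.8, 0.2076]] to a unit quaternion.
0.6626 + 0.2497i + 0.5778j + 0.4059k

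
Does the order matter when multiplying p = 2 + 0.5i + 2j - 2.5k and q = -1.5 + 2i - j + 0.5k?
Yes: pq = -0.75 + 1.75i - 10.25j + 0.25k ≠ -0.75 + 4.75i + 0.25j + 9.25k = qp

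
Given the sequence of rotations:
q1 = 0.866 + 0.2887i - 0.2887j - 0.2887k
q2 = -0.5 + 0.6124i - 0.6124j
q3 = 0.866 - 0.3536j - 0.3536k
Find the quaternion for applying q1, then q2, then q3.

q2 · q1 = -0.7866 + 0.5628i - 0.2092j + 0.1444k
q3 · q2 · q1 = -0.7041 + 0.3624i - 0.102j + 0.6022k
-0.7041 + 0.3624i - 0.102j + 0.6022k


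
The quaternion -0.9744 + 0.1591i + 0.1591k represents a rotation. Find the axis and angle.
axis = (√2/2, 0, √2/2), θ = 334°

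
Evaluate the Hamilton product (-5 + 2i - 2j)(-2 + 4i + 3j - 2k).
8 - 20i - 7j + 24k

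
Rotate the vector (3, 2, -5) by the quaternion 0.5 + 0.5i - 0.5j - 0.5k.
(5, -3, 2)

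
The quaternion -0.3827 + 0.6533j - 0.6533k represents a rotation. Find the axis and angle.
axis = (0, √2/2, -√2/2), θ = 5π/4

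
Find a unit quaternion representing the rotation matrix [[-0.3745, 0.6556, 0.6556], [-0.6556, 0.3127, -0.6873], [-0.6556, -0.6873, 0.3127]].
0.5592 + 0.5862j - 0.5862k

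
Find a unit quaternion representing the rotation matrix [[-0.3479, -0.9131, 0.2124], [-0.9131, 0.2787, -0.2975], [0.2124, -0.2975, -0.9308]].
-0.571i + 0.7996j - 0.186k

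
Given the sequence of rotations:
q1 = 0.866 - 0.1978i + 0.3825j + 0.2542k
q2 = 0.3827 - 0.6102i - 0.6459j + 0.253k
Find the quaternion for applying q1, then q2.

q2 · q1 = 0.3935 - 0.8651i - 0.3079j - 0.0448k
0.3935 - 0.8651i - 0.3079j - 0.0448k


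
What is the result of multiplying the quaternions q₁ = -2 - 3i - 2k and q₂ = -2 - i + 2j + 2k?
5 + 12i + 4j - 6k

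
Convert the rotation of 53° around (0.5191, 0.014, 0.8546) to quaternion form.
0.8949 + 0.2316i + 0.0062j + 0.3813k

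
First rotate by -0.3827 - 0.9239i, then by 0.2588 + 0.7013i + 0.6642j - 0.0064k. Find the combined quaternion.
0.5489 - 0.5075i - 0.2483j + 0.6161k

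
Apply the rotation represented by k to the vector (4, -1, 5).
(-4, 1, 5)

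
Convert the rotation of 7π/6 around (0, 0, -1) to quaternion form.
-0.2588 - 0.9659k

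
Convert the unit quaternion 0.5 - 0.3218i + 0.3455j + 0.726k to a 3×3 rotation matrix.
[[-0.2929, -0.9484, -0.1218], [0.5036, -0.2613, 0.8235], [-0.8128, 0.1799, 0.5541]]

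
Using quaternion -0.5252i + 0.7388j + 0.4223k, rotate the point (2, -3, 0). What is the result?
(1.431, -1.827, -2.759)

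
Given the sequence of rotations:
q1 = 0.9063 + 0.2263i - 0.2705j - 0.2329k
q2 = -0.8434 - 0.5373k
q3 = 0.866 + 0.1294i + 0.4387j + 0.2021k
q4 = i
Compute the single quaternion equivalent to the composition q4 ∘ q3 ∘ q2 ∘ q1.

q2 · q1 = -0.8895 - 0.3362i + 0.1065j - 0.2905k
q3 · q2 · q1 = -0.7148 - 0.5552i - 0.3283j - 0.2701k
q4 · q3 · q2 · q1 = 0.5552 - 0.7148i + 0.2701j - 0.3283k
0.5552 - 0.7148i + 0.2701j - 0.3283k


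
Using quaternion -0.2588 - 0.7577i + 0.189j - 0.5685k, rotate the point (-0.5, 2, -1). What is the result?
(-2.066, -0.986, 0.095)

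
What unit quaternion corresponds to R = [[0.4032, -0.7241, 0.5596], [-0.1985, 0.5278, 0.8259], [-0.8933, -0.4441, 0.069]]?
0.7071 - 0.449i + 0.5137j + 0.1858k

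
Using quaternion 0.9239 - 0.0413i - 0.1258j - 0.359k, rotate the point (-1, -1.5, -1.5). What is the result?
(-1.417, -0.705, -1.731)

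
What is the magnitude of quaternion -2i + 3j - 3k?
√22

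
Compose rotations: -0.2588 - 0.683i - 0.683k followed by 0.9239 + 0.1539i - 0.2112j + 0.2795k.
0.0569 - 0.5266i - 0.0311j - 0.8476k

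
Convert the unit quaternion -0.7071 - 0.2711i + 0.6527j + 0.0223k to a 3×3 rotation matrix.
[[0.147, -0.3224, -0.9351], [-0.3854, 0.852, -0.3543], [0.911, 0.4125, 0.001]]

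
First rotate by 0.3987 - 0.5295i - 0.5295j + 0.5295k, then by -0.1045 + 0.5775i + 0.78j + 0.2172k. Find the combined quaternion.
0.5621 + 0.8136i - 0.0545j + 0.1385k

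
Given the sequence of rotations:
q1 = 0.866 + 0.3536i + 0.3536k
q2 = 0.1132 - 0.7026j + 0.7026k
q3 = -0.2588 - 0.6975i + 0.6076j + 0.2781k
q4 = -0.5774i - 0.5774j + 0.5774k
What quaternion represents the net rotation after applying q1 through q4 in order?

q2 · q1 = -0.1504 - 0.2084i - 0.36j + 0.8969k
q3 · q2 · q1 = -0.1371 + 0.8039i + 0.5694j + 0.1038k
q4 · q3 · q2 · q1 = 0.733 - 0.3095i + 0.6033j + 0.0562k
0.733 - 0.3095i + 0.6033j + 0.0562k


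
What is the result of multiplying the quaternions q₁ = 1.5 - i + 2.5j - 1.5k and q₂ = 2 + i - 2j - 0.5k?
8.25 - 4.75i - 4.25k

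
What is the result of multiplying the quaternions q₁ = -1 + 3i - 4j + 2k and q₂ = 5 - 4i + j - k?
13 + 21i - 26j - 2k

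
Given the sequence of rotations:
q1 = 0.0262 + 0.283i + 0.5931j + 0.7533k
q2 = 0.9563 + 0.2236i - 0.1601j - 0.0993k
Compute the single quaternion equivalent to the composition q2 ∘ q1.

q2 · q1 = 0.1315 + 0.2148i + 0.3664j + 0.8957k
0.1315 + 0.2148i + 0.3664j + 0.8957k


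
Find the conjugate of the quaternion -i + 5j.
i - 5j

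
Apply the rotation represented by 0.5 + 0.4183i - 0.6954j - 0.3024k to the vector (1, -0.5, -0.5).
(0.464, -1.119, 0.182)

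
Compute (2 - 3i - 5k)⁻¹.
0.0526 + 0.0789i + 0.1316k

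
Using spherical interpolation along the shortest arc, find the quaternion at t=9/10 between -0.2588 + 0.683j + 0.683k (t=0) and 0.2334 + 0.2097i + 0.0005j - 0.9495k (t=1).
-0.243 - 0.1926i + 0.0753j + 0.9477k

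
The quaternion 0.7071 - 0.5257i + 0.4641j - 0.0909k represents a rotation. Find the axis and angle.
axis = (-0.7434, 0.6563, -0.1286), θ = π/2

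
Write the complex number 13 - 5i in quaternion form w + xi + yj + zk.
13 - 5i + 0j + 0k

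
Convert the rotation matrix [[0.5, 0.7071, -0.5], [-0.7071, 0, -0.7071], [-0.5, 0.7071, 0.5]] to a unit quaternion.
0.7071 + 0.5i - 0.5k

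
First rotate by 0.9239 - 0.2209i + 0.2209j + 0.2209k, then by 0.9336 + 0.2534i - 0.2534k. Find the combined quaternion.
0.9745 + 0.0839i + 0.2062j + 0.0281k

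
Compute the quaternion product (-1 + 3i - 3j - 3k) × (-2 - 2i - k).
5 - i + 15j + k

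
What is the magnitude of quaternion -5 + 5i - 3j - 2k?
√63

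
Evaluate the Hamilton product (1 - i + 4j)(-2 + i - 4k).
-1 - 13i - 12j - 8k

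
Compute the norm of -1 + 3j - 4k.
√26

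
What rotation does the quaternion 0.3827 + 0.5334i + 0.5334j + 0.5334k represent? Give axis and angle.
axis = (√3/3, √3/3, √3/3), θ = 3π/4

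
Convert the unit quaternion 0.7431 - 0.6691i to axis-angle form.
axis = (-1, 0, 0), θ = 84°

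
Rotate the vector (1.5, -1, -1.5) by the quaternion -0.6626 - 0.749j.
(-1.672, -1, -1.306)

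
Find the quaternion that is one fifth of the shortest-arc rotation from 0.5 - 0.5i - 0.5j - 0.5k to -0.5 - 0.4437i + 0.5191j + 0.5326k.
0.5427 - 0.3211i - 0.5472j - 0.5504k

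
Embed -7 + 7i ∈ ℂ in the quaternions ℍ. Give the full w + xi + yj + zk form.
-7 + 7i + 0j + 0k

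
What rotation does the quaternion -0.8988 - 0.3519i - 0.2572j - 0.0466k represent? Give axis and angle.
axis = (-0.8028, -0.5867, -0.1063), θ = 308°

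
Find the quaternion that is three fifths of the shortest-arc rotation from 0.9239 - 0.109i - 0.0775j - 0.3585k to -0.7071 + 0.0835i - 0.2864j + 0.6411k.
0.8203 - 0.0968i + 0.1447j - 0.5448k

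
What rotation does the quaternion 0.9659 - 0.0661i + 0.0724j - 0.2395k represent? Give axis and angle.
axis = (-0.2554, 0.2798, -0.9255), θ = π/6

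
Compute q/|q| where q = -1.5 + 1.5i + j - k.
-0.5883 + 0.5883i + 0.3922j - 0.3922k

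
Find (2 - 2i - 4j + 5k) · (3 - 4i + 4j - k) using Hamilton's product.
19 - 30i - 26j - 11k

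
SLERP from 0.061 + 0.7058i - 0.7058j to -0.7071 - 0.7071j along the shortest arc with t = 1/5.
-0.1202 + 0.6101i - 0.7831j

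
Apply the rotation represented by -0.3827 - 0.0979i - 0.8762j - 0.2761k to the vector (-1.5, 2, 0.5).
(1.315, 1.287, 1.765)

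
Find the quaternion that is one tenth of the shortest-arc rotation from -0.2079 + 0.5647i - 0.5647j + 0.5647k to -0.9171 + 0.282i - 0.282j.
-0.3043 + 0.561i - 0.561j + 0.5271k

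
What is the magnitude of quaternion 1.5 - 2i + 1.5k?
2.915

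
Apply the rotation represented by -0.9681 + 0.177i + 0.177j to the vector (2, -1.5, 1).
(1.438, -0.938, 2.074)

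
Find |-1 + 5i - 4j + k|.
√43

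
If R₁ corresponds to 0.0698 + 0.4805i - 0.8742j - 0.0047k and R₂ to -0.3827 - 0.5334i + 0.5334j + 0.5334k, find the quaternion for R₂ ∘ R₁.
0.6984 + 0.2427i + 0.6256j + 0.249k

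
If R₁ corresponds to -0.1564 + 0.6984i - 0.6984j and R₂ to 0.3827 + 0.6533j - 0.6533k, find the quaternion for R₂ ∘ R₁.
0.3964 - 0.189i - 0.8257j - 0.3541k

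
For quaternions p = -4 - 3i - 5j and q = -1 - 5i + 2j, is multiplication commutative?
No: pq = -1 + 23i - 3j - 31k ≠ -1 + 23i - 3j + 31k = qp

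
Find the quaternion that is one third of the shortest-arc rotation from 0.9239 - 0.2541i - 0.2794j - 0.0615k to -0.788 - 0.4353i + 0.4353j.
0.9341 - 0.0208i - 0.3538j - 0.0432k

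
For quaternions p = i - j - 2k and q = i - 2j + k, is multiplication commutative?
No: pq = -1 - 5i - 3j - k ≠ -1 + 5i + 3j + k = qp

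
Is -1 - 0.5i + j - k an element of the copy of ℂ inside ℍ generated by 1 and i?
No. The quaternion -1 - 0.5i + j - k has j-coefficient y = 1 and k-coefficient z = -1, not both zero, so it does not lie in the complex subalgebra spanned by 1 and i.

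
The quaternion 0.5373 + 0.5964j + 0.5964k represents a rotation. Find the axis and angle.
axis = (0, √2/2, √2/2), θ = 115°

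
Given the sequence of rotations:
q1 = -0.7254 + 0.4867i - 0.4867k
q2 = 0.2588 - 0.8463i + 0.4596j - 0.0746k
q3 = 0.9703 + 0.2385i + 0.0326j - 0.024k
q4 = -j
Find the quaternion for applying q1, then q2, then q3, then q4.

q2 · q1 = 0.1879 + 0.5162i - 0.7816j - 0.2955k
q3 · q2 · q1 = 0.0776 + 0.5173i - 0.6942j - 0.4945k
q4 · q3 · q2 · q1 = -0.6942 + 0.4945i - 0.0776j + 0.5173k
-0.6942 + 0.4945i - 0.0776j + 0.5173k


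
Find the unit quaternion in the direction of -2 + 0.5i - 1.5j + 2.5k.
-0.5601 + 0.14i - 0.4201j + 0.7001k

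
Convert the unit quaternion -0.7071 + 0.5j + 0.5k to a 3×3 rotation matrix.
[[0, 0.7071, -0.7071], [-0.7071, 0.5, 0.5], [0.7071, 0.5, 0.5]]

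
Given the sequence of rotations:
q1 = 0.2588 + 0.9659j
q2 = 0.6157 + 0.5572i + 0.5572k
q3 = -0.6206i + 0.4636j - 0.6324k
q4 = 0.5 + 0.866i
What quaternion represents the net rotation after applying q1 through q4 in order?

q2 · q1 = 0.1593 - 0.394i + 0.5947j + 0.6824k
q3 · q2 · q1 = -0.0887 + 0.5936i + 0.7465j - 0.2872k
q4 · q3 · q2 · q1 = -0.5584 + 0.22i + 0.622j + 0.5029k
-0.5584 + 0.22i + 0.622j + 0.5029k


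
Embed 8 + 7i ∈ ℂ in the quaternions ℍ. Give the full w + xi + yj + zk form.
8 + 7i + 0j + 0k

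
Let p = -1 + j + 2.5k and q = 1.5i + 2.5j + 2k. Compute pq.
-7.5 - 5.75i + 1.25j - 3.5k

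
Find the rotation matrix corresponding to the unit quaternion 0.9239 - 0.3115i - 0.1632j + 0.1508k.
[[0.9013, -0.177, -0.3955], [0.3803, 0.7605, 0.5264], [0.2076, -0.6248, 0.7527]]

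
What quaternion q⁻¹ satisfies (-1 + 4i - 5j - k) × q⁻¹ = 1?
-0.0233 - 0.093i + 0.1163j + 0.0233k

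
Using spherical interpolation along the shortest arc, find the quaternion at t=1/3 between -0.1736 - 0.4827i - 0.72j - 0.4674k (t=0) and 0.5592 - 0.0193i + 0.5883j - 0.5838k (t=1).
-0.3855 - 0.3767i - 0.8344j - 0.1151k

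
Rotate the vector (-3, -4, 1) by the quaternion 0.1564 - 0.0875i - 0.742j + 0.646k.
(2.751, -2.527, 3.471)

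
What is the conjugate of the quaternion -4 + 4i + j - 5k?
-4 - 4i - j + 5k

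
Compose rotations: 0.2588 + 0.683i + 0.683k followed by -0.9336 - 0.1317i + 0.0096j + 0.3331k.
-0.3792 - 0.6652i + 0.3199j - 0.558k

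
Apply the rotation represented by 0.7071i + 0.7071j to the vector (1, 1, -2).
(1, 1, 2)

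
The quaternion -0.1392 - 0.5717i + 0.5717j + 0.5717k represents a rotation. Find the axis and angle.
axis = (-√3/3, √3/3, √3/3), θ = 196°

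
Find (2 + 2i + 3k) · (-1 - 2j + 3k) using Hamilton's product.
-11 + 4i - 10j - k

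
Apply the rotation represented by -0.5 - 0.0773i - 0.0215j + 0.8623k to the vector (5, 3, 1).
(0.045, -5.906, 0.334)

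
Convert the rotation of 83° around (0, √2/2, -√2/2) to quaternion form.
0.749 + 0.4685j - 0.4685k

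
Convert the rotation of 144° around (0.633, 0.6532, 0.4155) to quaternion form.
0.309 + 0.602i + 0.6212j + 0.3952k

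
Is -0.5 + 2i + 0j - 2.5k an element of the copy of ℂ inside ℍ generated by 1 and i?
No. The quaternion -0.5 + 2i - 2.5k has j-coefficient y = 0 and k-coefficient z = -2.5, not both zero, so it does not lie in the complex subalgebra spanned by 1 and i.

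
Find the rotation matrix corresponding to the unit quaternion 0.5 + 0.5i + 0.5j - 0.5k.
[[0, 1, 0], [0, 0, -1], [-1, 0, 0]]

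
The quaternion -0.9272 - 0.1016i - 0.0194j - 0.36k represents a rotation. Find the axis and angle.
axis = (-0.2712, -0.0518, -0.9611), θ = 316°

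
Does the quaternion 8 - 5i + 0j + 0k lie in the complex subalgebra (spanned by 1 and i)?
Yes. The quaternion 8 - 5i has j- and k-coefficients y = z = 0, so it lies in the complex subalgebra spanned by 1 and i.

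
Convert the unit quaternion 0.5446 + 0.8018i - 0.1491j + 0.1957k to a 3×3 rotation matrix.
[[0.8789, -0.4523, 0.1514], [-0.0259, -0.3624, -0.9317], [0.4762, 0.815, -0.3302]]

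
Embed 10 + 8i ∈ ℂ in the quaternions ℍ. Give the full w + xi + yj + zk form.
10 + 8i + 0j + 0k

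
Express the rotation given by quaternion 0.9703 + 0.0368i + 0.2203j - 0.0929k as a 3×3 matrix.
[[0.8857, 0.1965, 0.4207], [-0.1641, 0.98, -0.1123], [-0.4344, 0.0305, 0.9002]]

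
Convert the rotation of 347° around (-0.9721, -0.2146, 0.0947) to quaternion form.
-0.9936 - 0.11i - 0.0243j + 0.0107k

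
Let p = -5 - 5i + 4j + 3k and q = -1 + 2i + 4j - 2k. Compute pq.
5 - 25i - 28j - 21k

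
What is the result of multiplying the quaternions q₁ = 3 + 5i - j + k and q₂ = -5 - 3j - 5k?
-13 - 17i + 21j - 35k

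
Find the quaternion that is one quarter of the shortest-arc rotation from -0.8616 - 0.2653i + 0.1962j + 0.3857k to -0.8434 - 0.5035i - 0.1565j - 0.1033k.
-0.8936 - 0.3405i + 0.1101j + 0.2712k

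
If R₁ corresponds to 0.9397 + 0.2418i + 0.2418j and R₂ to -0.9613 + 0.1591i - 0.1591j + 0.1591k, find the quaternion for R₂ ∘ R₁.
-0.9033 - 0.1214i - 0.3435j + 0.2264k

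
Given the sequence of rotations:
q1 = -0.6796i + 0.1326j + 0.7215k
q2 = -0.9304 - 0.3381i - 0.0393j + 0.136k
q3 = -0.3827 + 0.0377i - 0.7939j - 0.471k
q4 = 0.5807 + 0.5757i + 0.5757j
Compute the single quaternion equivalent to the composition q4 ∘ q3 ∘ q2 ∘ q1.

q2 · q1 = -0.3227 + 0.5859i + 0.0281j - 0.7428k
q3 · q2 · q1 = -0.2261 + 0.3666i - 0.0025j + 0.9025k
q4 · q3 · q2 · q1 = -0.3409 + 0.6023i - 0.6512j + 0.3116k
-0.3409 + 0.6023i - 0.6512j + 0.3116k


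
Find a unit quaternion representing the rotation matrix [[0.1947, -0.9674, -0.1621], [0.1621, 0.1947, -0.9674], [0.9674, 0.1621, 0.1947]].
0.6293 + 0.4487i - 0.4487j + 0.4487k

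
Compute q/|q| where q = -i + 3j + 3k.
-0.2294i + 0.6882j + 0.6882k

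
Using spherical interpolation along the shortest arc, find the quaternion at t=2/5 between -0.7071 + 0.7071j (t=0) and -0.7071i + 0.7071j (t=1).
-0.4799 - 0.3321i + 0.812j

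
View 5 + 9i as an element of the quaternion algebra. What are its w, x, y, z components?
5 + 9i + 0j + 0k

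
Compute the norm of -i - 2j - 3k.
√14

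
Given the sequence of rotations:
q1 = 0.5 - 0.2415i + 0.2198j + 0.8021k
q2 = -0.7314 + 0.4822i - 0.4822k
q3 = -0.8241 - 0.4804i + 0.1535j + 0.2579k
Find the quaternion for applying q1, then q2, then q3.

q2 · q1 = 0.1375 + 0.5237i - 0.4311j - 0.7218k
q3 · q2 · q1 = 0.3906 - 0.4973i + 0.1647j + 0.757k
0.3906 - 0.4973i + 0.1647j + 0.757k


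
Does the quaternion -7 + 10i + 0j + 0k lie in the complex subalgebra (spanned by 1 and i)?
Yes. The quaternion -7 + 10i has j- and k-coefficients y = z = 0, so it lies in the complex subalgebra spanned by 1 and i.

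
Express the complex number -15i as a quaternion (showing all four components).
0 - 15i + 0j + 0k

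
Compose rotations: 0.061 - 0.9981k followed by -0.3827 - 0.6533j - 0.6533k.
-0.6754 + 0.6521i - 0.0399j + 0.3421k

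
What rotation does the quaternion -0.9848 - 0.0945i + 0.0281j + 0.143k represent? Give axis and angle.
axis = (-0.5441, 0.1618, 0.8233), θ = 340°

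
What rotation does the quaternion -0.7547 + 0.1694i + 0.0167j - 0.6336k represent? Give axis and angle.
axis = (0.2582, 0.0255, -0.9658), θ = 278°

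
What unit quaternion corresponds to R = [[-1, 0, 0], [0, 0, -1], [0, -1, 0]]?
-0.7071j + 0.7071k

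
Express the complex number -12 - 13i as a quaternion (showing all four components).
-12 - 13i + 0j + 0k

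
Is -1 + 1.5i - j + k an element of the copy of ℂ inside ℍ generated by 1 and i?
No. The quaternion -1 + 1.5i - j + k has j-coefficient y = -1 and k-coefficient z = 1, not both zero, so it does not lie in the complex subalgebra spanned by 1 and i.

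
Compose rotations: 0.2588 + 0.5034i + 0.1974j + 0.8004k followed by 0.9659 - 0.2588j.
0.3011 + 0.2791i + 0.1237j + 0.9034k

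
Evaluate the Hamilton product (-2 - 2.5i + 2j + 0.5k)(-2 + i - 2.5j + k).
11 + 6.25i + 4j + 1.25k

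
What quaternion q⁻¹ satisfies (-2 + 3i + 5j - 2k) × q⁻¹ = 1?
-0.0476 - 0.0714i - 0.119j + 0.0476k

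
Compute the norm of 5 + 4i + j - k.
√43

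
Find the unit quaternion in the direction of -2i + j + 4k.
-0.4364i + 0.2182j + 0.8729k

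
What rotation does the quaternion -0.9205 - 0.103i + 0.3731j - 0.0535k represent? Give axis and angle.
axis = (-0.2636, 0.9549, -0.1369), θ = 314°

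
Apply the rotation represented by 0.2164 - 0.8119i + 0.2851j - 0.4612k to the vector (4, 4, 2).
(2.339, -5.448, -0.917)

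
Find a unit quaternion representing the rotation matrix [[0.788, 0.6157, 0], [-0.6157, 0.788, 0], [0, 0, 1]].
0.9455 - 0.3256k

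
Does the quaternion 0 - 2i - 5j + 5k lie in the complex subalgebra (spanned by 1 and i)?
No. The quaternion -2i - 5j + 5k has j-coefficient y = -5 and k-coefficient z = 5, not both zero, so it does not lie in the complex subalgebra spanned by 1 and i.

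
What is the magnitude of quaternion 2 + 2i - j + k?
√10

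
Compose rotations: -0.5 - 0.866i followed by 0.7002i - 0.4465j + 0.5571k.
0.6064 - 0.3501i - 0.2592j - 0.6652k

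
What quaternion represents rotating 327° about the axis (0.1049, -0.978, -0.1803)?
-0.9588 + 0.0298i - 0.2778j - 0.0512k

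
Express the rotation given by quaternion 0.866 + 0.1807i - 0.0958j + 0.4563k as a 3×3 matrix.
[[0.5652, -0.8249, -0.001], [0.7557, 0.5183, -0.4004], [0.3308, 0.2255, 0.9163]]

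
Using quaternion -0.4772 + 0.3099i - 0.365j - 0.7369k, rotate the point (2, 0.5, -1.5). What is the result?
(-1.007, -0.435, -2.301)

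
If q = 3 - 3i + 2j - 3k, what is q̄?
3 + 3i - 2j + 3k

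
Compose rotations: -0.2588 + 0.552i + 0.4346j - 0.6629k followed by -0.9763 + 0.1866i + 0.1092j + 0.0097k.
0.1086 - 0.6638i - 0.3235j + 0.6655k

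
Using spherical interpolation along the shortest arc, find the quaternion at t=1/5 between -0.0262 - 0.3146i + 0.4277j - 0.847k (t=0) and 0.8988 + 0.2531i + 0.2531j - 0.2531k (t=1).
0.222 - 0.2152i + 0.4557j - 0.8347k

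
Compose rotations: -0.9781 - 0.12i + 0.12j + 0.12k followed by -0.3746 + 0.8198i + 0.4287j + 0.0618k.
0.4059 - 0.7129i - 0.5701j + 0.0444k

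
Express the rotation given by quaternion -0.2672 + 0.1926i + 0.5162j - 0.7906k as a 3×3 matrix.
[[-0.783, -0.2237, -0.5804], [0.6213, -0.3243, -0.7133], [-0.0287, -0.9191, 0.3929]]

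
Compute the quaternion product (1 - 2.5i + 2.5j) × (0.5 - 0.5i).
-0.75 - 1.75i + 1.25j + 1.25k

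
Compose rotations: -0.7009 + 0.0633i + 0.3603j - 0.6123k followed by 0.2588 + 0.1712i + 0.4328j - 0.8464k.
-0.8664 - 0.0637i - 0.1589j + 0.4691k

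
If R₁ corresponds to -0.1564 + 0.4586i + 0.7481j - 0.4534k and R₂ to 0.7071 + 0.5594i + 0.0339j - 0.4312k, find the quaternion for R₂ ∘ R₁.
-0.588 + 0.544i + 0.5796j + 0.1498k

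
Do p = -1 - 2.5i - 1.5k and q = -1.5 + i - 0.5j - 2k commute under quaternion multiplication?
No: pq = 1 + 2i - 6j + 5.5k ≠ 1 + 3.5i + 7j + 3k = qp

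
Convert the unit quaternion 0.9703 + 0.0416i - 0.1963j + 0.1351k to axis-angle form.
axis = (0.172, -0.8115, 0.5585), θ = 28°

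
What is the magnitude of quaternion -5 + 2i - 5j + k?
√55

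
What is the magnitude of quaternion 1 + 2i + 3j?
√14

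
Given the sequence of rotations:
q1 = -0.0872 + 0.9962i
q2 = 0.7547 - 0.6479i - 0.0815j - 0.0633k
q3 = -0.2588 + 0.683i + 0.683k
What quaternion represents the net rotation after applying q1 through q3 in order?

q2 · q1 = 0.5796 + 0.8083i - 0.056j + 0.0867k
q3 · q2 · q1 = -0.7613 + 0.2249i + 0.5073j + 0.3352k
-0.7613 + 0.2249i + 0.5073j + 0.3352k


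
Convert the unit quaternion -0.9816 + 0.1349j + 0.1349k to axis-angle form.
axis = (0, √2/2, √2/2), θ = 338°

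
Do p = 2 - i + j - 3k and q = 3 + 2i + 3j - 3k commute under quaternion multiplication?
No: pq = -4 + 7i - 20k ≠ -4 - 5i + 18j - 10k = qp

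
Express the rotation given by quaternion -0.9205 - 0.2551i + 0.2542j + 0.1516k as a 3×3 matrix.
[[0.8248, 0.1494, -0.5453], [-0.4088, 0.8239, -0.3926], [0.3906, 0.5467, 0.7406]]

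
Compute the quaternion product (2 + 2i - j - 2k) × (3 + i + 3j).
7 + 14i + j + k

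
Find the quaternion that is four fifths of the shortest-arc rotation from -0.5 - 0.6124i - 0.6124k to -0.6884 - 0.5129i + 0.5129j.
-0.689 - 0.5674i + 0.4294j - 0.138k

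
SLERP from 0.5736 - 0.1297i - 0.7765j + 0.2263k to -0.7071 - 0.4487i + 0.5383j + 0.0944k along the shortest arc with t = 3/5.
0.6975 + 0.2294i - 0.6778j + 0.0377k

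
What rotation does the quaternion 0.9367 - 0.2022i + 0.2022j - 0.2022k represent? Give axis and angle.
axis = (-√3/3, √3/3, -√3/3), θ = 41°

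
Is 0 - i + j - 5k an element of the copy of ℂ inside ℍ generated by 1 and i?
No. The quaternion -i + j - 5k has j-coefficient y = 1 and k-coefficient z = -5, not both zero, so it does not lie in the complex subalgebra spanned by 1 and i.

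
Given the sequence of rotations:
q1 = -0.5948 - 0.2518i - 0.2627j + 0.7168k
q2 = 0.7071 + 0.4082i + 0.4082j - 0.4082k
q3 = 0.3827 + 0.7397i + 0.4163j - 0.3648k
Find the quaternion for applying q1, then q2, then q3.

q2 · q1 = 0.082 - 0.2355i - 0.6184j + 0.7452k
q3 · q2 · q1 = 0.7349 + 0.0552i - 0.6678j - 0.1041k
0.7349 + 0.0552i - 0.6678j - 0.1041k


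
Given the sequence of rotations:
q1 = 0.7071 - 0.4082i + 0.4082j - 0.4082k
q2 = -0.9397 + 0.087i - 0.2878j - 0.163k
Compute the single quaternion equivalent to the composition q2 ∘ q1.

q2 · q1 = -0.578 + 0.6291i - 0.485j + 0.1864k
-0.578 + 0.6291i - 0.485j + 0.1864k


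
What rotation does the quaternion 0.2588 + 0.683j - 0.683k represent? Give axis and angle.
axis = (0, √2/2, -√2/2), θ = 5π/6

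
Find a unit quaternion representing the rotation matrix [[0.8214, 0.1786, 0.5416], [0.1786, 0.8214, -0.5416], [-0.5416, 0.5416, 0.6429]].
0.9063 + 0.2988i + 0.2988j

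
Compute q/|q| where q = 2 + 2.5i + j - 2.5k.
0.4781 + 0.5976i + 0.239j - 0.5976k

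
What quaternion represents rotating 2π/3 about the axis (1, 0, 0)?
0.5 + 0.866i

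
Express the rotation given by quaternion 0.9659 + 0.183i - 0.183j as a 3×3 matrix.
[[0.933, -0.067, -0.3535], [-0.067, 0.933, -0.3535], [0.3535, 0.3535, 0.866]]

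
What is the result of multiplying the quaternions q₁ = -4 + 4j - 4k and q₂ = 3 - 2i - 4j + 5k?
24 + 12i + 36j - 24k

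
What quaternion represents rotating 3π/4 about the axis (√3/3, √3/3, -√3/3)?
0.3827 + 0.5334i + 0.5334j - 0.5334k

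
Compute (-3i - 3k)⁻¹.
0.1667i + 0.1667k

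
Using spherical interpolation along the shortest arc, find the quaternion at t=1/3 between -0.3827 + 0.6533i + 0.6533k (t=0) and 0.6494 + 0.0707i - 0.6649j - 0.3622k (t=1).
-0.5513 + 0.4639i + 0.2691j + 0.6391k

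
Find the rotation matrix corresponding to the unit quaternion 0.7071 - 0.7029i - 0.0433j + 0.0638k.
[[0.9881, -0.0294, -0.1509], [0.1511, 0.0037, 0.9885], [-0.0285, -0.9996, 0.0081]]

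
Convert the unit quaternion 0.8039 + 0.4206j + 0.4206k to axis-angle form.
axis = (0, √2/2, √2/2), θ = 73°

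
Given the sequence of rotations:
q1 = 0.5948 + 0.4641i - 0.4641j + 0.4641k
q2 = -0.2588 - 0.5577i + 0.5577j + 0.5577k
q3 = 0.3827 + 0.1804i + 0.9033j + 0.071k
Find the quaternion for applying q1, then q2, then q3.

q2 · q1 = 0.1049 + 0.0658i + 0.9695j + 0.2116k
q3 · q2 · q1 = -0.8625 + 0.1664i + 0.4323j + 0.2039k
-0.8625 + 0.1664i + 0.4323j + 0.2039k


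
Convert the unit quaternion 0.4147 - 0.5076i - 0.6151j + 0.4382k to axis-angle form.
axis = (-0.5578, -0.676, 0.4816), θ = 131°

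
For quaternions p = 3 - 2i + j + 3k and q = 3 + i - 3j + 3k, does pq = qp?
No: pq = 5 + 9i + 3j + 23k ≠ 5 - 15i - 15j + 13k = qp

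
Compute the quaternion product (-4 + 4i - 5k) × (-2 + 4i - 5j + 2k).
2 - 49i - 8j - 18k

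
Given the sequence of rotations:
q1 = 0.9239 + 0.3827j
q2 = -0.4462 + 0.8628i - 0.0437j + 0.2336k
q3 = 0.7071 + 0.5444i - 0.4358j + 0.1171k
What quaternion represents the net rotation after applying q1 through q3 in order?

q2 · q1 = -0.3955 + 0.7077i - 0.2111j + 0.546k
q3 · q2 · q1 = -0.8209 + 0.0719i - 0.1913j + 0.5333k
-0.8209 + 0.0719i - 0.1913j + 0.5333k


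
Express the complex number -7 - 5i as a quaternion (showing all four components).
-7 - 5i + 0j + 0k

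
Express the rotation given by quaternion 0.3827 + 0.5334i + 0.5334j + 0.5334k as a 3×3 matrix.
[[-0.1381, 0.1608, 0.9773], [0.9773, -0.1381, 0.1608], [0.1608, 0.9773, -0.1381]]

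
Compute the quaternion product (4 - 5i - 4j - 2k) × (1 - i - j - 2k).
-9 - 3i - 16j - 9k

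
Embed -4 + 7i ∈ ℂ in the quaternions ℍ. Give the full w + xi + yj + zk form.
-4 + 7i + 0j + 0k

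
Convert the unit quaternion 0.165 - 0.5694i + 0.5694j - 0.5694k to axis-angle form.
axis = (-√3/3, √3/3, -√3/3), θ = 161°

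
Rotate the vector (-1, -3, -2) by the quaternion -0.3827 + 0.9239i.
(-1, 0.707, 3.536)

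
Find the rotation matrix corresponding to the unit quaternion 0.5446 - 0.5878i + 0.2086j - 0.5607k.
[[0.2842, 0.3655, 0.8864], [-0.8559, -0.3198, 0.4063], [0.432, -0.8742, 0.222]]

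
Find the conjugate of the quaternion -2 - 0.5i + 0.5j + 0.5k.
-2 + 0.5i - 0.5j - 0.5k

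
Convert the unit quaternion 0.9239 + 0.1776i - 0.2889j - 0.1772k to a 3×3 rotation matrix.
[[0.7703, 0.2248, -0.5968], [-0.43, 0.8741, -0.2258], [0.4709, 0.4306, 0.77]]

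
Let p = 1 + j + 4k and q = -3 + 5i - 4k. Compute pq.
13 + i + 17j - 21k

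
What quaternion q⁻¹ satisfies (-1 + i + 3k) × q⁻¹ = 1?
-0.0909 - 0.0909i - 0.2727k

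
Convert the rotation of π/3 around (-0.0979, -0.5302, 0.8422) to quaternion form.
0.866 - 0.049i - 0.2651j + 0.4211k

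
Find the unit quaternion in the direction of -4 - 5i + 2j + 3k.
-0.5443 - 0.6804i + 0.2722j + 0.4082k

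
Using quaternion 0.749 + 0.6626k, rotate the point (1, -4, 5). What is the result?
(4.092, 0.505, 5)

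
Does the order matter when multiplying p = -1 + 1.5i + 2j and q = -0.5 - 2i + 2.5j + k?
Yes: pq = -1.5 + 3.25i - 5j + 6.75k ≠ -1.5 - 0.75i - 2j - 8.75k = qp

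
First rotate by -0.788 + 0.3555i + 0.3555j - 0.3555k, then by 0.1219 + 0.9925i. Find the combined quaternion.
-0.4489 - 0.7388i + 0.3962j + 0.3095k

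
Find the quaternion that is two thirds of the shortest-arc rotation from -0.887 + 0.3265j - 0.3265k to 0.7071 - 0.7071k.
-0.9045 + 0.1345j + 0.4047k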